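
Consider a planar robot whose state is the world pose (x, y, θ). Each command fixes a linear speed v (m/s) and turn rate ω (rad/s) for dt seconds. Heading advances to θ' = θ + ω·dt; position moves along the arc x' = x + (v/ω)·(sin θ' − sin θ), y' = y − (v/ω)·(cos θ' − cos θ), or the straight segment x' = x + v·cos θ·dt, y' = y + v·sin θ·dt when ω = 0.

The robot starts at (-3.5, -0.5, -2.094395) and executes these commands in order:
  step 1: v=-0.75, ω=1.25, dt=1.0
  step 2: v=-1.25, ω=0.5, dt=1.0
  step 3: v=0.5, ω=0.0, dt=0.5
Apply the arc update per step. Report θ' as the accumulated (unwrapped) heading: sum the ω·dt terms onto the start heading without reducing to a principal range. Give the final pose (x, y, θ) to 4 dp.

step 1: θ'=-0.8444 (R=-0.6000) → pose (-3.5711, 0.1985, -0.8444)
step 2: θ'=-0.3444 (R=-2.5000) → pose (-4.5959, 0.8913, -0.3444)
step 3: θ'=-0.3444 (straight) → pose (-4.3606, 0.8068, -0.3444)

(-4.3606, 0.8068, -0.3444)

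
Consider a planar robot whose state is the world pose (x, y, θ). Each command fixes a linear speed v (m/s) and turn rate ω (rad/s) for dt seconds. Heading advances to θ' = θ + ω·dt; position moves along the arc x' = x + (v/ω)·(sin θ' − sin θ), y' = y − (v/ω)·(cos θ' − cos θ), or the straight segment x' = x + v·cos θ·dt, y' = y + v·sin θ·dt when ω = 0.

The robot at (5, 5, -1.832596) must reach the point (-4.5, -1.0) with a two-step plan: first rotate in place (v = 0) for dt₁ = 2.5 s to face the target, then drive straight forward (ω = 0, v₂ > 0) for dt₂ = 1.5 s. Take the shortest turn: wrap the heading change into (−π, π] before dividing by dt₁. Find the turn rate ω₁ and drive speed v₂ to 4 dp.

ω₁ = -0.2983, v₂ = 7.4907

heading to target = atan2(-1−5, -4.5−5) = -2.5783
Δθ = wrap(-2.5783 − -1.8326) = -0.7457; ω₁ = Δθ/dt₁ = -0.2983
distance = √((-4.5−5)² + (-1−5)²) = 11.2361; v₂ = distance/dt₂ = 7.4907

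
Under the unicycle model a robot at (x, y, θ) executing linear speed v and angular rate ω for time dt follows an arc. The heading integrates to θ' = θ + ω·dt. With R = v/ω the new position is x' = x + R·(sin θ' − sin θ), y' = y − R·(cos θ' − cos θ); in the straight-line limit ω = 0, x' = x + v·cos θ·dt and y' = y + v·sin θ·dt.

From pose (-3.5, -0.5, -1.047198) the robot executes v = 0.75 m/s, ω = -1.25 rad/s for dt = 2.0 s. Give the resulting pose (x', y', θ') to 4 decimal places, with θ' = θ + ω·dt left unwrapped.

(-4.2564, -1.3513, -3.5472)

θ' = -1.0472 + -1.25·2.0 = -3.5472
R = v/ω = 0.75/-1.25 = -0.6000
x' = -3.5 + -0.6000·(sin -3.5472 − sin -1.0472) = -4.2564
y' = -0.5 − -0.6000·(cos -3.5472 − cos -1.0472) = -1.3513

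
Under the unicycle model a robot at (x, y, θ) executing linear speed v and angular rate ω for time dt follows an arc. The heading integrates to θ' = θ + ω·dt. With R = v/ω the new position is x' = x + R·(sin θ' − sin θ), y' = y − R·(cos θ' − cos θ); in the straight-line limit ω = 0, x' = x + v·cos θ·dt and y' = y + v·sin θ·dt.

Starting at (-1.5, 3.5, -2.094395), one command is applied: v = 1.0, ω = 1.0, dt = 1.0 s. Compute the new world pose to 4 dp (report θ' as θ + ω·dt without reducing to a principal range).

(-1.5226, 2.5414, -1.0944)

θ' = -2.0944 + 1.0·1.0 = -1.0944
R = v/ω = 1.0/1.0 = 1.0000
x' = -1.5 + 1.0000·(sin -1.0944 − sin -2.0944) = -1.5226
y' = 3.5 − 1.0000·(cos -1.0944 − cos -2.0944) = 2.5414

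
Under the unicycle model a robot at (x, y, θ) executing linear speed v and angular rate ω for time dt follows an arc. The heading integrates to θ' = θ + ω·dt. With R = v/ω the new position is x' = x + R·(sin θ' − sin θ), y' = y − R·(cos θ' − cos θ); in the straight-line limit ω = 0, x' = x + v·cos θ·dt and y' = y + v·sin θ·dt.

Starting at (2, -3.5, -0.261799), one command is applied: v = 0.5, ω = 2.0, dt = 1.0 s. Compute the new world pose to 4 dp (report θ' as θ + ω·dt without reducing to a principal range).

θ' = -0.2618 + 2.0·1.0 = 1.7382
R = v/ω = 0.5/2.0 = 0.2500
x' = 2 + 0.2500·(sin 1.7382 − sin -0.2618) = 2.3112
y' = -3.5 − 0.2500·(cos 1.7382 − cos -0.2618) = -3.2169

(2.3112, -3.2169, 1.7382)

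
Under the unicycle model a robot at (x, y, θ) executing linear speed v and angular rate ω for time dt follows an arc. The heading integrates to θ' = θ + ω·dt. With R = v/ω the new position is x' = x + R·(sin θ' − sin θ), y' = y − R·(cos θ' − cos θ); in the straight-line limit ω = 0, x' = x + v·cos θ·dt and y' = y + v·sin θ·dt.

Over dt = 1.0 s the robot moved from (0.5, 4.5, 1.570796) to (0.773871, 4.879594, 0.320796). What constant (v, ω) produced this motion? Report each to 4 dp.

v = 0.5000, ω = -1.2500

Δθ = 0.320796 − 1.570796 = -1.250000
ω = Δθ/dt = -1.250000/1.0 = -1.2500
R = −Δy/(cos θ' − cos θ) = -0.4000
v = R·ω = -0.4000·-1.2500 = 0.5000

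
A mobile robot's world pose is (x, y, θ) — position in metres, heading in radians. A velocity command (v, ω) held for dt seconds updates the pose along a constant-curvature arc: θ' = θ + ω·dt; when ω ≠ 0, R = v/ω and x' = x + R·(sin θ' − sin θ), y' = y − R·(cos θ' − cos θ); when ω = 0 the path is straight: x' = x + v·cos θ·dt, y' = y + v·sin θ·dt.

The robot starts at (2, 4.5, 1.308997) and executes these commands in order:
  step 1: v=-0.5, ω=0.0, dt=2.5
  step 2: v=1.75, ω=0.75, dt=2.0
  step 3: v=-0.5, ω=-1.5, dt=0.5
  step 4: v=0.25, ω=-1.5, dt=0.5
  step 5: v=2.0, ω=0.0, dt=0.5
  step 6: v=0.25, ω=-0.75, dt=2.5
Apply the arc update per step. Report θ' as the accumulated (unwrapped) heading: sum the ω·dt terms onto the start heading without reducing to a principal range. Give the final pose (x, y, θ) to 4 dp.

step 1: θ'=1.3090 (straight) → pose (1.6765, 3.2926, 1.3090)
step 2: θ'=2.8090 (R=2.3333) → pose (0.1845, 6.1020, 2.8090)
step 3: θ'=2.0590 (R=0.3333) → pose (0.3700, 5.9432, 2.0590)
step 4: θ'=1.3090 (R=-0.1667) → pose (0.3562, 6.0646, 1.3090)
step 5: θ'=1.3090 (straight) → pose (0.6151, 7.0305, 1.3090)
step 6: θ'=-0.5660 (R=-0.3333) → pose (1.1158, 7.2256, -0.5660)

(1.1158, 7.2256, -0.5660)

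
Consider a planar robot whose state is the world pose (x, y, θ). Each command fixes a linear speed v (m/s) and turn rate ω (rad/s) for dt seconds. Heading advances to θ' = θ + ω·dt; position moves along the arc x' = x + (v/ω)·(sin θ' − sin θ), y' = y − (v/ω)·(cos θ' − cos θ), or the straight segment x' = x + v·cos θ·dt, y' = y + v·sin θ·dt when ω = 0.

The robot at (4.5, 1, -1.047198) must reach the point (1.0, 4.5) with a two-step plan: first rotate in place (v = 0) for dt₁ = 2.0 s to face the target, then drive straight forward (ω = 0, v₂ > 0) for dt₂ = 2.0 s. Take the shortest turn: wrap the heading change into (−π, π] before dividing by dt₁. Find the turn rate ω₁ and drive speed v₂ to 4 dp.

heading to target = atan2(4.5−1, 1−4.5) = 2.3562
Δθ = wrap(2.3562 − -1.0472) = -2.8798; ω₁ = Δθ/dt₁ = -1.4399
distance = √((1−4.5)² + (4.5−1)²) = 4.9497; v₂ = distance/dt₂ = 2.4749

ω₁ = -1.4399, v₂ = 2.4749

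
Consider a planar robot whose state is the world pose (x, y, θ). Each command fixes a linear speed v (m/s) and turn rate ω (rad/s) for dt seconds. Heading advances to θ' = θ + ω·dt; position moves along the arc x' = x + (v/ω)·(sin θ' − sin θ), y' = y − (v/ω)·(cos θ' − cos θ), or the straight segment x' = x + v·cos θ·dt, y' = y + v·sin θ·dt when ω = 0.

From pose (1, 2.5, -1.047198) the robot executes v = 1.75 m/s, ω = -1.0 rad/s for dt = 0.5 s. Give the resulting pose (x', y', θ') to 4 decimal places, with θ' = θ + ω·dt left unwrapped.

(1.2340, 1.6663, -1.5472)

θ' = -1.0472 + -1.0·0.5 = -1.5472
R = v/ω = 1.75/-1.0 = -1.7500
x' = 1 + -1.7500·(sin -1.5472 − sin -1.0472) = 1.2340
y' = 2.5 − -1.7500·(cos -1.5472 − cos -1.0472) = 1.6663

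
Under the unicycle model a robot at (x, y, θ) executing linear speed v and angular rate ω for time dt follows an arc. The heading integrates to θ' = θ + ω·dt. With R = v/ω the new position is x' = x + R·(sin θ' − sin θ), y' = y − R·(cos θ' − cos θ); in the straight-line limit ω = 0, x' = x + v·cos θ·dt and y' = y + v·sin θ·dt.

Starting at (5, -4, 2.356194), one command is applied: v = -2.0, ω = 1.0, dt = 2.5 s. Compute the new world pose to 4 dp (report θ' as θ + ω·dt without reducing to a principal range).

(8.3936, -2.2992, 4.8562)

θ' = 2.3562 + 1.0·2.5 = 4.8562
R = v/ω = -2.0/1.0 = -2.0000
x' = 5 + -2.0000·(sin 4.8562 − sin 2.3562) = 8.3936
y' = -4 − -2.0000·(cos 4.8562 − cos 2.3562) = -2.2992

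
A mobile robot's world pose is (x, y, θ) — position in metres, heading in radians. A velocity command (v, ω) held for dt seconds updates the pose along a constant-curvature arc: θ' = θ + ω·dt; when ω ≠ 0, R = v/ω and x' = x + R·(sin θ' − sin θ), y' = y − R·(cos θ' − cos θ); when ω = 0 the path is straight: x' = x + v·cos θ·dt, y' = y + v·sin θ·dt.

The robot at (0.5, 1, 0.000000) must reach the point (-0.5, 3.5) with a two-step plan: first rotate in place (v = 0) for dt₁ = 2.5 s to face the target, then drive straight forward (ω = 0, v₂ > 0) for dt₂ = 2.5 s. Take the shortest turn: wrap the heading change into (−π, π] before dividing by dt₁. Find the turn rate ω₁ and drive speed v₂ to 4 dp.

heading to target = atan2(3.5−1, -0.5−0.5) = 1.9513
Δθ = wrap(1.9513 − 0.0000) = 1.9513; ω₁ = Δθ/dt₁ = 0.7805
distance = √((-0.5−0.5)² + (3.5−1)²) = 2.6926; v₂ = distance/dt₂ = 1.0770

ω₁ = 0.7805, v₂ = 1.0770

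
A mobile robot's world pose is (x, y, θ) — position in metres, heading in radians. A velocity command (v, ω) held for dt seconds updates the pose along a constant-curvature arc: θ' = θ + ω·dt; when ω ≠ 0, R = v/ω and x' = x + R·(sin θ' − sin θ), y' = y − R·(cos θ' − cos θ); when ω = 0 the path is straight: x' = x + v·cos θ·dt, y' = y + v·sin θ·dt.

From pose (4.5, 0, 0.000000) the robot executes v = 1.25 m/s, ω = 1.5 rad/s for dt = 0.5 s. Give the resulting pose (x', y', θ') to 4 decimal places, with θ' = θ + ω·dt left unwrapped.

(5.0680, 0.2236, 0.7500)

θ' = 0.0000 + 1.5·0.5 = 0.7500
R = v/ω = 1.25/1.5 = 0.8333
x' = 4.5 + 0.8333·(sin 0.7500 − sin 0.0000) = 5.0680
y' = 0 − 0.8333·(cos 0.7500 − cos 0.0000) = 0.2236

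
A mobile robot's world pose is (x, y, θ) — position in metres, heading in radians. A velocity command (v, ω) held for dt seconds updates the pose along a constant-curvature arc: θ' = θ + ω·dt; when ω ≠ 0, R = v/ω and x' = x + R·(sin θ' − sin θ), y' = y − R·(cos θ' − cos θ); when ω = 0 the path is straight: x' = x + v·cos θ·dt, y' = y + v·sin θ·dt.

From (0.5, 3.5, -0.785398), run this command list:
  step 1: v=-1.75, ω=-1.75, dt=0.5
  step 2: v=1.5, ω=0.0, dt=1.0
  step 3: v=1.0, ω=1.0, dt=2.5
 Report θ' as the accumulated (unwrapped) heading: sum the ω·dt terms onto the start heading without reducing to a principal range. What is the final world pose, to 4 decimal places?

(1.8173, 2.0454, 0.8396)

step 1: θ'=-1.6604 (R=1.0000) → pose (0.2111, 4.2966, -1.6604)
step 2: θ'=-1.6604 (straight) → pose (0.0769, 2.8026, -1.6604)
step 3: θ'=0.8396 (R=1.0000) → pose (1.8173, 2.0454, 0.8396)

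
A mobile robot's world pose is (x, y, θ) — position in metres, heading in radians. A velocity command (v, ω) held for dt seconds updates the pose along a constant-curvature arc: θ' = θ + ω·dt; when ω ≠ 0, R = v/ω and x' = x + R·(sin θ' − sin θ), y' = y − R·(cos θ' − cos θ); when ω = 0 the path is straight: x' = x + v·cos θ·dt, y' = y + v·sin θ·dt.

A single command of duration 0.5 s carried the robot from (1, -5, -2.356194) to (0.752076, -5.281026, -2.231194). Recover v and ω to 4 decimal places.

Δθ = -2.231194 − -2.356194 = 0.125000
ω = Δθ/dt = 0.125000/0.5 = 0.2500
R = −Δy/(cos θ' − cos θ) = 3.0000
v = R·ω = 3.0000·0.2500 = 0.7500

v = 0.7500, ω = 0.2500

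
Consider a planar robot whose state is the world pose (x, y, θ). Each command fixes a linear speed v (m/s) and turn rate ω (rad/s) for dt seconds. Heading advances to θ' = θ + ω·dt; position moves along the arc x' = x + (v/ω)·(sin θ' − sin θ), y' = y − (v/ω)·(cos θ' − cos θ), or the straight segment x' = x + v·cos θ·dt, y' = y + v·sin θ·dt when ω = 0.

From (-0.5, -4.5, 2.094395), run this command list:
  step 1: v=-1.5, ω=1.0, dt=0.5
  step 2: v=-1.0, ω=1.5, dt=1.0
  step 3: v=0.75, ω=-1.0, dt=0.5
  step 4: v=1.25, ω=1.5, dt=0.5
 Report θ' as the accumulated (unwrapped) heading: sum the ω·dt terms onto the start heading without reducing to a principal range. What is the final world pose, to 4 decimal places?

(0.2127, -5.5374, 4.3444)

step 1: θ'=2.5944 (R=-1.5000) → pose (0.0186, -5.0310, 2.5944)
step 2: θ'=4.0944 (R=-0.6667) → pose (0.9088, -4.8479, 4.0944)
step 3: θ'=3.5944 (R=-0.7500) → pose (0.6257, -5.0878, 3.5944)
step 4: θ'=4.3444 (R=0.8333) → pose (0.2127, -5.5374, 4.3444)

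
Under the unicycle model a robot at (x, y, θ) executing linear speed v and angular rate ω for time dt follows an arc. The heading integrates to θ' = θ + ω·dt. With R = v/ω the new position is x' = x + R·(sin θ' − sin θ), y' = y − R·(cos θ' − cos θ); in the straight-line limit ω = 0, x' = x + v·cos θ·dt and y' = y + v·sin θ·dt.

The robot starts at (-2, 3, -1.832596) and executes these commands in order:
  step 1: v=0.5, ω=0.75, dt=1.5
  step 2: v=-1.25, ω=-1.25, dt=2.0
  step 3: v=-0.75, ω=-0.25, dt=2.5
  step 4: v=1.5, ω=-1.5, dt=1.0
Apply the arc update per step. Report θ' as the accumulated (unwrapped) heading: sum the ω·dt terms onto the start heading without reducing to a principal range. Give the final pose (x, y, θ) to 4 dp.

step 1: θ'=-0.7076 (R=0.6667) → pose (-1.7894, 2.3208, -0.7076)
step 2: θ'=-3.2076 (R=1.0000) → pose (-1.0734, 4.0786, -3.2076)
step 3: θ'=-3.8326 (R=3.0000) → pose (0.6406, 3.3969, -3.8326)
step 4: θ'=-5.3326 (R=-1.0000) → pose (0.4642, 4.7487, -5.3326)

(0.4642, 4.7487, -5.3326)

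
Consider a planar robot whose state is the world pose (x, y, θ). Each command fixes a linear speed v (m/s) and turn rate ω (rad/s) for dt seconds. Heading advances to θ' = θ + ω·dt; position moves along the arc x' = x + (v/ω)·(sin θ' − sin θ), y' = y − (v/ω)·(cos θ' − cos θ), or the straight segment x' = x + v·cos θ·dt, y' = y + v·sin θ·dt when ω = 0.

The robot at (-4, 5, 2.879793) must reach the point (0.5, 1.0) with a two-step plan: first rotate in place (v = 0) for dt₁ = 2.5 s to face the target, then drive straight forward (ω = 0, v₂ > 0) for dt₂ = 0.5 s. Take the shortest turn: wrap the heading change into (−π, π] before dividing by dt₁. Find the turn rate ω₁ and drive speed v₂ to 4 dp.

ω₁ = 1.0707, v₂ = 12.0416

heading to target = atan2(1−5, 0.5−-4) = -0.7266
Δθ = wrap(-0.7266 − 2.8798) = 2.6767; ω₁ = Δθ/dt₁ = 1.0707
distance = √((0.5−-4)² + (1−5)²) = 6.0208; v₂ = distance/dt₂ = 12.0416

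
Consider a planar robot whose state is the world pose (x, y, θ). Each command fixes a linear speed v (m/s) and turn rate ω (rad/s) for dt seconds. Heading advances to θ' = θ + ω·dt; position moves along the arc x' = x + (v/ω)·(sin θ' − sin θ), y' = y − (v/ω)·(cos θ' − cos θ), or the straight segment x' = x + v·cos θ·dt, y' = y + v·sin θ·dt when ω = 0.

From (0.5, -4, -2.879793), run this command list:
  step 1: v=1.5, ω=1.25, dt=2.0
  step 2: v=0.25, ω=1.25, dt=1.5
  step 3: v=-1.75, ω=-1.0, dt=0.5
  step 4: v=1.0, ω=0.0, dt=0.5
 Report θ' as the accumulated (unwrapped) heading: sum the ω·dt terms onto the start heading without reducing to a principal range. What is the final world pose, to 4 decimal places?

step 1: θ'=-0.3798 (R=1.2000) → pose (0.3657, -6.2736, -0.3798)
step 2: θ'=1.4952 (R=0.2000) → pose (0.6393, -6.1030, 1.4952)
step 3: θ'=0.9952 (R=1.7500) → pose (0.3623, -6.9234, 0.9952)
step 4: θ'=0.9952 (straight) → pose (0.6345, -6.5039, 0.9952)

(0.6345, -6.5039, 0.9952)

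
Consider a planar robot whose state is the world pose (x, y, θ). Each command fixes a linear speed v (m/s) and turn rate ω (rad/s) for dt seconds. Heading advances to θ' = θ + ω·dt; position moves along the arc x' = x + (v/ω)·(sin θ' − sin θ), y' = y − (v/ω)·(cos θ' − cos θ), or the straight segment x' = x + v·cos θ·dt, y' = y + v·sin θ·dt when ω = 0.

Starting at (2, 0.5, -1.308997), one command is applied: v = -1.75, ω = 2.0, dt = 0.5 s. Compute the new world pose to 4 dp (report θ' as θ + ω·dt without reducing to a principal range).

θ' = -1.3090 + 2.0·0.5 = -0.3090
R = v/ω = -1.75/2.0 = -0.8750
x' = 2 + -0.8750·(sin -0.3090 − sin -1.3090) = 1.4209
y' = 0.5 − -0.8750·(cos -0.3090 − cos -1.3090) = 1.1071

(1.4209, 1.1071, -0.3090)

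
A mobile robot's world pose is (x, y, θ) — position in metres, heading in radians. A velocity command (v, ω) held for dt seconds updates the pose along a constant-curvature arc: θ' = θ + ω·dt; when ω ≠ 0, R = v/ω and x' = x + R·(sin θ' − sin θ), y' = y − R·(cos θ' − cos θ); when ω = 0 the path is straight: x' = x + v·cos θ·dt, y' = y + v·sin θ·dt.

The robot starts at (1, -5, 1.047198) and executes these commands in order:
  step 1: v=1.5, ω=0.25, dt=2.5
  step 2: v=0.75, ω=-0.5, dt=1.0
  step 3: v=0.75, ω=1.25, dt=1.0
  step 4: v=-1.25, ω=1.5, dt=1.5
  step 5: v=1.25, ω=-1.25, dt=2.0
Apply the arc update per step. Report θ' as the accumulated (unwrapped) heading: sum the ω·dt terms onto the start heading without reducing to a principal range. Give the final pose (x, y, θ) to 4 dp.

step 1: θ'=1.6722 (R=6.0000) → pose (1.7730, -1.3926, 1.6722)
step 2: θ'=1.1722 (R=-1.5000) → pose (1.8829, -0.6586, 1.1722)
step 3: θ'=2.4222 (R=0.6000) → pose (1.7253, 0.0256, 2.4222)
step 4: θ'=4.6722 (R=-0.8333) → pose (3.1071, 0.6190, 4.6722)
step 5: θ'=2.1722 (R=-1.0000) → pose (1.2833, 0.0933, 2.1722)

(1.2833, 0.0933, 2.1722)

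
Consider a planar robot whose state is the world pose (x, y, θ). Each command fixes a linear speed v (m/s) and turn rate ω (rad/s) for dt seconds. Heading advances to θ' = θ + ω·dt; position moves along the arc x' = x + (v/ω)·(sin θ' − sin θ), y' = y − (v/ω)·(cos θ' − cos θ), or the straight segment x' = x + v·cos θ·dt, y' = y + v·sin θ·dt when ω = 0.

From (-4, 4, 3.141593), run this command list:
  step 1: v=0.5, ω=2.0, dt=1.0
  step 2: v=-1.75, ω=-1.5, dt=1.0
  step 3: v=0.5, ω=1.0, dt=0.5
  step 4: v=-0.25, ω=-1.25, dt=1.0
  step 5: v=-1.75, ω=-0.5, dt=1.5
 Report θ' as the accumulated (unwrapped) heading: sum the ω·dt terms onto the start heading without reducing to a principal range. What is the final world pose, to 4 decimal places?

step 1: θ'=5.1416 (R=0.2500) → pose (-4.2273, 3.6460, 5.1416)
step 2: θ'=3.6416 (R=1.1667) → pose (-3.7258, 5.1553, 3.6416)
step 3: θ'=4.1416 (R=0.5000) → pose (-3.9068, 4.9867, 4.1416)
step 4: θ'=2.8916 (R=0.2000) → pose (-3.6891, 5.0724, 2.8916)
step 5: θ'=2.1416 (R=3.5000) → pose (-1.6098, 3.5723, 2.1416)

(-1.6098, 3.5723, 2.1416)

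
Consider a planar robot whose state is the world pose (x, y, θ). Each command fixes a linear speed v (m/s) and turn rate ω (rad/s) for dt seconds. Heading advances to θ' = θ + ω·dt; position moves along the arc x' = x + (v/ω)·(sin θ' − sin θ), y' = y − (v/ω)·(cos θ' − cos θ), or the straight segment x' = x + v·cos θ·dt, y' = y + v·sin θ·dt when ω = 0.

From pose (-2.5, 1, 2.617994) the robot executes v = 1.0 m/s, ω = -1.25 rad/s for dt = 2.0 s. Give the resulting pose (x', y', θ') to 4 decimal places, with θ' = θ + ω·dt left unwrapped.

θ' = 2.6180 + -1.25·2.0 = 0.1180
R = v/ω = 1.0/-1.25 = -0.8000
x' = -2.5 + -0.8000·(sin 0.1180 − sin 2.6180) = -2.1942
y' = 1 − -0.8000·(cos 0.1180 − cos 2.6180) = 2.4873

(-2.1942, 2.4873, 0.1180)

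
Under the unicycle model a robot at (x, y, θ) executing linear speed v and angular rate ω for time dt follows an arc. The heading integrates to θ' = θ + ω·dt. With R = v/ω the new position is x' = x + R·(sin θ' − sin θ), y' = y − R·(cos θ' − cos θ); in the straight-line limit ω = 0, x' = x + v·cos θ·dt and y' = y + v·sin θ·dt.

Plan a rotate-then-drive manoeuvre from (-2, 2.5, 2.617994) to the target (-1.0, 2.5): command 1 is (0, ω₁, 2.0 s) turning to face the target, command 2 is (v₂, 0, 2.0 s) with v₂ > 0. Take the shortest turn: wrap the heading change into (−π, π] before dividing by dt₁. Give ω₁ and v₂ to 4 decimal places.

ω₁ = -1.3090, v₂ = 0.5000

heading to target = atan2(2.5−2.5, -1−-2) = 0.0000
Δθ = wrap(0.0000 − 2.6180) = -2.6180; ω₁ = Δθ/dt₁ = -1.3090
distance = √((-1−-2)² + (2.5−2.5)²) = 1.0000; v₂ = distance/dt₂ = 0.5000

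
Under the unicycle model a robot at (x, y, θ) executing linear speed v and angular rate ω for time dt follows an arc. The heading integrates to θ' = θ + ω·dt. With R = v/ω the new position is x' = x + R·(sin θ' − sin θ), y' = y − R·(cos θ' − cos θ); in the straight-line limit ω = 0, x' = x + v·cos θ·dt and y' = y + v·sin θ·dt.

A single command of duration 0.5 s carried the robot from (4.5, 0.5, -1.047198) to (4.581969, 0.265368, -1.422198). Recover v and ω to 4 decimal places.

v = 0.5000, ω = -0.7500

Δθ = -1.422198 − -1.047198 = -0.375000
ω = Δθ/dt = -0.375000/0.5 = -0.7500
R = −Δy/(cos θ' − cos θ) = -0.6667
v = R·ω = -0.6667·-0.7500 = 0.5000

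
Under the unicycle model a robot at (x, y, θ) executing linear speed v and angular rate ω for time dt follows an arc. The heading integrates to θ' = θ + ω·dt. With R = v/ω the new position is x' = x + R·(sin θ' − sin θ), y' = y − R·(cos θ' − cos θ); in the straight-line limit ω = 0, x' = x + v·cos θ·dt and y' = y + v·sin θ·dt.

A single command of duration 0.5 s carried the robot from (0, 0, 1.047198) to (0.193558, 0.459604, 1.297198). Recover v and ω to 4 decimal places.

v = 1.0000, ω = 0.5000

Δθ = 1.297198 − 1.047198 = 0.250000
ω = Δθ/dt = 0.250000/0.5 = 0.5000
R = −Δy/(cos θ' − cos θ) = 2.0000
v = R·ω = 2.0000·0.5000 = 1.0000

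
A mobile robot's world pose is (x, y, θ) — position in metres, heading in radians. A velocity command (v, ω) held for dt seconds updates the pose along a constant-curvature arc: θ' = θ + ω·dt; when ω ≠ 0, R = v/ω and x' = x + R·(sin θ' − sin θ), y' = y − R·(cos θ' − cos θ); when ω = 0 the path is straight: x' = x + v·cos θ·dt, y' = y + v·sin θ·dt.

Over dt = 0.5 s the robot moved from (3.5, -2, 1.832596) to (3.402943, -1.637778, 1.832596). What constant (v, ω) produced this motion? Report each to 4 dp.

Δθ = 1.832596 − 1.832596 = 0.000000
ω = Δθ/dt = 0.000000/0.5 = 0.0000
ω = 0 → v = (Δx·cos θ + Δy·sin θ)/dt = 0.7500

v = 0.7500, ω = 0.0000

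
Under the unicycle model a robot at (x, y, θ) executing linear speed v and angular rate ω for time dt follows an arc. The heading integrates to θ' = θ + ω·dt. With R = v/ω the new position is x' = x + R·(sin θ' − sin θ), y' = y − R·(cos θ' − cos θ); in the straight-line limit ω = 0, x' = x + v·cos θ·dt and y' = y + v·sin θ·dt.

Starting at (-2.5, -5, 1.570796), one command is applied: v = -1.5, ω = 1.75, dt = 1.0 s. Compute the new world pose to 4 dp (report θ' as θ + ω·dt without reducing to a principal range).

θ' = 1.5708 + 1.75·1.0 = 3.3208
R = v/ω = -1.5/1.75 = -0.8571
x' = -2.5 + -0.8571·(sin 3.3208 − sin 1.5708) = -1.4901
y' = -5 − -0.8571·(cos 3.3208 − cos 1.5708) = -5.8434

(-1.4901, -5.8434, 3.3208)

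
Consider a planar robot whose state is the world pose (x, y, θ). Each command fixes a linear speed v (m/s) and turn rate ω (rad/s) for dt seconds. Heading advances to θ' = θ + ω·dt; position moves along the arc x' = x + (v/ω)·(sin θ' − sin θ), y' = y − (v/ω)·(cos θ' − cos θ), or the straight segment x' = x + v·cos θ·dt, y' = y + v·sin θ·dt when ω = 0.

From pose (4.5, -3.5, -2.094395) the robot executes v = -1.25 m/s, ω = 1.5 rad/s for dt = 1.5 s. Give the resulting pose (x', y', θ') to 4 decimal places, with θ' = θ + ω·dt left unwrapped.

θ' = -2.0944 + 1.5·1.5 = 0.1556
R = v/ω = -1.25/1.5 = -0.8333
x' = 4.5 + -0.8333·(sin 0.1556 − sin -2.0944) = 3.6492
y' = -3.5 − -0.8333·(cos 0.1556 − cos -2.0944) = -2.2601

(3.6492, -2.2601, 0.1556)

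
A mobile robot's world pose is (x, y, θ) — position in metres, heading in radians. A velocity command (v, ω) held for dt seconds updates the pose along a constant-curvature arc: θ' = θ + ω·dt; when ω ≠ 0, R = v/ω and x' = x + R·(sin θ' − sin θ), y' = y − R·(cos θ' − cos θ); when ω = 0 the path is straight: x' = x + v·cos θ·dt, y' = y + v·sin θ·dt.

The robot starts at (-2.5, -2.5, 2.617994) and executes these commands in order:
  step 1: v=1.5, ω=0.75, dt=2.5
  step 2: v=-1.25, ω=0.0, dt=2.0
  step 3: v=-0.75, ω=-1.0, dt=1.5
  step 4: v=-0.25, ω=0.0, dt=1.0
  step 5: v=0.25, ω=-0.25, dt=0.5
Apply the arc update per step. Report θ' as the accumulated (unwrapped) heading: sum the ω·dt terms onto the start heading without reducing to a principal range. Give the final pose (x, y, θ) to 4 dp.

(-3.9398, -0.7890, 2.8680)

step 1: θ'=4.4930 (R=2.0000) → pose (-5.4521, -3.7968, 4.4930)
step 2: θ'=4.4930 (straight) → pose (-4.9080, -1.3567, 4.4930)
step 3: θ'=2.9930 (R=0.7500) → pose (-4.0649, -0.7782, 2.9930)
step 4: θ'=2.9930 (straight) → pose (-3.8177, -0.8152, 2.9930)
step 5: θ'=2.8680 (R=-1.0000) → pose (-3.9398, -0.7890, 2.8680)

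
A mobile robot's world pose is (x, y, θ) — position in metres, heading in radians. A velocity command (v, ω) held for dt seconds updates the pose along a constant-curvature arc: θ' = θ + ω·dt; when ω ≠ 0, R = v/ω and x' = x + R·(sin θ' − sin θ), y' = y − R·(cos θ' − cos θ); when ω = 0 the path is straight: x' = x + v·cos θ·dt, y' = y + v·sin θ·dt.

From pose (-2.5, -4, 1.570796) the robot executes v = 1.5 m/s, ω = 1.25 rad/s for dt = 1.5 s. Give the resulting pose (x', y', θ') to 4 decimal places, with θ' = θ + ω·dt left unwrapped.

θ' = 1.5708 + 1.25·1.5 = 3.4458
R = v/ω = 1.5/1.25 = 1.2000
x' = -2.5 + 1.2000·(sin 3.4458 − sin 1.5708) = -4.0594
y' = -4 − 1.2000·(cos 3.4458 − cos 1.5708) = -2.8551

(-4.0594, -2.8551, 3.4458)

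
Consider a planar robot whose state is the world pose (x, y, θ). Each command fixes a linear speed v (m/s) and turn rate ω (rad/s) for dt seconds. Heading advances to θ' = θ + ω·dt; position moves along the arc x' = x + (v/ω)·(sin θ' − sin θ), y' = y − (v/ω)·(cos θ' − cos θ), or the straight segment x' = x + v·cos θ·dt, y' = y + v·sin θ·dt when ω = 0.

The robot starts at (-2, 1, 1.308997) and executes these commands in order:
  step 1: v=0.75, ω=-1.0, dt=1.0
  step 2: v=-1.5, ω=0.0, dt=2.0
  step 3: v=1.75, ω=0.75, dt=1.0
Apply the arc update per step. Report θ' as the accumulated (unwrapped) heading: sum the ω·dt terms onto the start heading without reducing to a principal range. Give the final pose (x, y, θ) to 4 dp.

(-3.0368, 1.6881, 1.0590)

step 1: θ'=0.3090 (R=-0.7500) → pose (-1.5036, 1.5204, 0.3090)
step 2: θ'=0.3090 (straight) → pose (-4.3616, 0.6081, 0.3090)
step 3: θ'=1.0590 (R=2.3333) → pose (-3.0368, 1.6881, 1.0590)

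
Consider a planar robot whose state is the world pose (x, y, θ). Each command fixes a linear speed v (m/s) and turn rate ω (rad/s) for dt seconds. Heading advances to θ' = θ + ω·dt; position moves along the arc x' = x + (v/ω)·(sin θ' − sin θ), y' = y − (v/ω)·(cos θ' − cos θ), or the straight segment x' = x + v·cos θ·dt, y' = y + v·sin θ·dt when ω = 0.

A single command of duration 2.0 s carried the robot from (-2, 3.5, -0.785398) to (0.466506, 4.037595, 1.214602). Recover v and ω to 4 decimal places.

Δθ = 1.214602 − -0.785398 = 2.000000
ω = Δθ/dt = 2.000000/2.0 = 1.0000
R = Δx/(sin θ' − sin θ) = 1.5000
v = R·ω = 1.5000·1.0000 = 1.5000

v = 1.5000, ω = 1.0000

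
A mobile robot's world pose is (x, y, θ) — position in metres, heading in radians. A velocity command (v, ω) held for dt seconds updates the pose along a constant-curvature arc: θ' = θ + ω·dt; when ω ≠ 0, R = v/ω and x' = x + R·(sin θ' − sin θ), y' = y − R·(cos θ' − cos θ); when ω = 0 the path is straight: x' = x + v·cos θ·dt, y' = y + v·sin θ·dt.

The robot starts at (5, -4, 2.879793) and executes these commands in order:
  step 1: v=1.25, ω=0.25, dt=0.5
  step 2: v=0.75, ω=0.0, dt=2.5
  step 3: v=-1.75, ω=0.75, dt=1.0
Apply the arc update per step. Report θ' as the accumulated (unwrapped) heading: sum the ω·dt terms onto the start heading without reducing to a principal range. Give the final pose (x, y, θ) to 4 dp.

step 1: θ'=3.0048 (R=5.0000) → pose (4.3878, -3.8763, 3.0048)
step 2: θ'=3.0048 (straight) → pose (2.5303, -3.6206, 3.0048)
step 3: θ'=3.7548 (R=-2.3333) → pose (4.1913, -3.2173, 3.7548)

(4.1913, -3.2173, 3.7548)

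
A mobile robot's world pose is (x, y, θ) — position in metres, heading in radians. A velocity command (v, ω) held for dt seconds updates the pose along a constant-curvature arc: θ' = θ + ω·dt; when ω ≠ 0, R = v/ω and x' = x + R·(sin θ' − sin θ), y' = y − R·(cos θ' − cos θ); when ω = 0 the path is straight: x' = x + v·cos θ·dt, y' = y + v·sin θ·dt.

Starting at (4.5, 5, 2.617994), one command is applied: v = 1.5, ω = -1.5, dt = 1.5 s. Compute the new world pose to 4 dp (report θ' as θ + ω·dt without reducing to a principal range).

(4.6403, 6.7991, 0.3680)

θ' = 2.6180 + -1.5·1.5 = 0.3680
R = v/ω = 1.5/-1.5 = -1.0000
x' = 4.5 + -1.0000·(sin 0.3680 − sin 2.6180) = 4.6403
y' = 5 − -1.0000·(cos 0.3680 − cos 2.6180) = 6.7991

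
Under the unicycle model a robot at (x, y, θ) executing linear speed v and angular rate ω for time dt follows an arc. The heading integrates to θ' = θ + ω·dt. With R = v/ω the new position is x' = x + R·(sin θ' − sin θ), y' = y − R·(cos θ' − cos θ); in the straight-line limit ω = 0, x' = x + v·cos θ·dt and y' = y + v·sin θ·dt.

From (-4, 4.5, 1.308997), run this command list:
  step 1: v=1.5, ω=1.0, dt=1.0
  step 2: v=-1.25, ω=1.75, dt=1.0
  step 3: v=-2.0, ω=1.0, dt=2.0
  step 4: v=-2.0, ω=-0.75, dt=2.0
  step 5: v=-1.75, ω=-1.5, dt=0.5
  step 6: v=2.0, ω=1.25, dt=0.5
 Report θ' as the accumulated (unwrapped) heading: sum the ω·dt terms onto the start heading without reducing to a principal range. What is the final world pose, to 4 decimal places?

step 1: θ'=2.3090 (R=1.5000) → pose (-4.3394, 5.8977, 2.3090)
step 2: θ'=4.0590 (R=-0.7143) → pose (-3.2439, 5.9441, 4.0590)
step 3: θ'=6.0590 (R=-2.0000) → pose (-4.3873, 9.1099, 6.0590)
step 4: θ'=4.5590 (R=2.6667) → pose (-6.4298, 12.1172, 4.5590)
step 5: θ'=3.8090 (R=1.1667) → pose (-5.9989, 12.8553, 3.8090)
step 6: θ'=4.4340 (R=1.6000) → pose (-6.5470, 12.0383, 4.4340)

(-6.5470, 12.0383, 4.4340)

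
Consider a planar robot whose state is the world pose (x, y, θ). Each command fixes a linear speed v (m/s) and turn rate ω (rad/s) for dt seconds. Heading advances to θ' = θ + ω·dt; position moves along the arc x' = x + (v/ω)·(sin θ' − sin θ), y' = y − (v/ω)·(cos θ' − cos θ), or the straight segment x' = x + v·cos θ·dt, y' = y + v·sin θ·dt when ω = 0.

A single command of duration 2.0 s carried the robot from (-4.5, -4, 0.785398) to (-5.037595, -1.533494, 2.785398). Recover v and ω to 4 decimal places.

v = 1.5000, ω = 1.0000

Δθ = 2.785398 − 0.785398 = 2.000000
ω = Δθ/dt = 2.000000/2.0 = 1.0000
R = −Δy/(cos θ' − cos θ) = 1.5000
v = R·ω = 1.5000·1.0000 = 1.5000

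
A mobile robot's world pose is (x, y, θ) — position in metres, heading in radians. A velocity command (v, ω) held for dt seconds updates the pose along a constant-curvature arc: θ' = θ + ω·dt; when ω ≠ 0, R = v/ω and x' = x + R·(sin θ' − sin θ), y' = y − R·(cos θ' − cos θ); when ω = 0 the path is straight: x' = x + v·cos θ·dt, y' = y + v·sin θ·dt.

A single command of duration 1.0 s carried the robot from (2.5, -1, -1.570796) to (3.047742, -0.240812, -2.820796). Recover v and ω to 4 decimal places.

v = -1.0000, ω = -1.2500

Δθ = -2.820796 − -1.570796 = -1.250000
ω = Δθ/dt = -1.250000/1.0 = -1.2500
R = −Δy/(cos θ' − cos θ) = 0.8000
v = R·ω = 0.8000·-1.2500 = -1.0000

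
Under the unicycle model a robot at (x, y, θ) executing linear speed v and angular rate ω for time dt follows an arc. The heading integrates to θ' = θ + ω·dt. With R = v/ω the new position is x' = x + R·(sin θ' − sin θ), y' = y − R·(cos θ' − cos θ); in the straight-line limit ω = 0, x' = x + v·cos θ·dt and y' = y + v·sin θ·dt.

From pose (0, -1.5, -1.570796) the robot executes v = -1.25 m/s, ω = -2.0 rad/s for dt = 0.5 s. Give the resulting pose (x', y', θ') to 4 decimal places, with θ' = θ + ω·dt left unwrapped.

(0.2873, -0.9741, -2.5708)

θ' = -1.5708 + -2.0·0.5 = -2.5708
R = v/ω = -1.25/-2.0 = 0.6250
x' = 0 + 0.6250·(sin -2.5708 − sin -1.5708) = 0.2873
y' = -1.5 − 0.6250·(cos -2.5708 − cos -1.5708) = -0.9741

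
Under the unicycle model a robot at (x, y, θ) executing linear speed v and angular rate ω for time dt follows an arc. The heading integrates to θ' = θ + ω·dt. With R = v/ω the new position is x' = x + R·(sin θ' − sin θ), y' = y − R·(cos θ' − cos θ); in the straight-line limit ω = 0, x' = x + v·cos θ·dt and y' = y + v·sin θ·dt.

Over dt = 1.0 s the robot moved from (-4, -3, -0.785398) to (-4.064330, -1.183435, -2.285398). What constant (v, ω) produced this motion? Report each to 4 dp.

v = -2.0000, ω = -1.5000

Δθ = -2.285398 − -0.785398 = -1.500000
ω = Δθ/dt = -1.500000/1.0 = -1.5000
R = −Δy/(cos θ' − cos θ) = 1.3333
v = R·ω = 1.3333·-1.5000 = -2.0000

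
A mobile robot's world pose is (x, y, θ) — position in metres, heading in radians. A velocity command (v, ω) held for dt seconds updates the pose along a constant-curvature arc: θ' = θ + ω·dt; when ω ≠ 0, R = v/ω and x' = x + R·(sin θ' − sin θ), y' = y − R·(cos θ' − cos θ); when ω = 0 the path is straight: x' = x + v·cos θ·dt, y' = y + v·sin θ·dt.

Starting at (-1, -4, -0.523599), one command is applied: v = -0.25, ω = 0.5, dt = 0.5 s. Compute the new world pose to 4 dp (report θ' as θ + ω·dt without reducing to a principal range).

(-1.1149, -3.9516, -0.2736)

θ' = -0.5236 + 0.5·0.5 = -0.2736
R = v/ω = -0.25/0.5 = -0.5000
x' = -1 + -0.5000·(sin -0.2736 − sin -0.5236) = -1.1149
y' = -4 − -0.5000·(cos -0.2736 − cos -0.5236) = -3.9516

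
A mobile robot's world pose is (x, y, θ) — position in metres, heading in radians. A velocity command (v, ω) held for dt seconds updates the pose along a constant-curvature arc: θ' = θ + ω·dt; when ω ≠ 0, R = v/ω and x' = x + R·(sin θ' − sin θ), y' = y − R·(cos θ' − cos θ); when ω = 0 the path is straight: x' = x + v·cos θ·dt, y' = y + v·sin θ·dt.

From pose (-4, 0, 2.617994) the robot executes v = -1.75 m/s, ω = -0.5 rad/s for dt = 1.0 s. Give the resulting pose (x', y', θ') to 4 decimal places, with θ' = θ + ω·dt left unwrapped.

θ' = 2.6180 + -0.5·1.0 = 2.1180
R = v/ω = -1.75/-0.5 = 3.5000
x' = -4 + 3.5000·(sin 2.1180 − sin 2.6180) = -2.7610
y' = 0 − 3.5000·(cos 2.1180 − cos 2.6180) = -1.2101

(-2.7610, -1.2101, 2.1180)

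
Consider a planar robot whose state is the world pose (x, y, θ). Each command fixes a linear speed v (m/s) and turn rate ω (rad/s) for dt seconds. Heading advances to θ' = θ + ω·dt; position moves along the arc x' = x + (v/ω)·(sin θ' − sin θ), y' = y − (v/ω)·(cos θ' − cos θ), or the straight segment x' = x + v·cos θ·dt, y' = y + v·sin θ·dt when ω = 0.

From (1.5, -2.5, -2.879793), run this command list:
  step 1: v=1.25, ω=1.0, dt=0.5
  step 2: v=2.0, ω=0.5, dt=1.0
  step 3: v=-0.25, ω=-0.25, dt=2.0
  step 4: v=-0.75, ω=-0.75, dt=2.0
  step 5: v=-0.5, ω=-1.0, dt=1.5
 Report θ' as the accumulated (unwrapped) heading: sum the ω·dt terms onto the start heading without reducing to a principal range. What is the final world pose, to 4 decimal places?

step 1: θ'=-2.3798 (R=1.2500) → pose (0.9607, -2.8029, -2.3798)
step 2: θ'=-1.8798 (R=4.0000) → pose (-0.0889, -4.4809, -1.8798)
step 3: θ'=-2.3798 (R=1.0000) → pose (0.1735, -4.0614, -2.3798)
step 4: θ'=-3.8798 (R=1.0000) → pose (1.5367, -4.0453, -3.8798)
step 5: θ'=-5.3798 (R=0.5000) → pose (1.5929, -4.7246, -5.3798)

(1.5929, -4.7246, -5.3798)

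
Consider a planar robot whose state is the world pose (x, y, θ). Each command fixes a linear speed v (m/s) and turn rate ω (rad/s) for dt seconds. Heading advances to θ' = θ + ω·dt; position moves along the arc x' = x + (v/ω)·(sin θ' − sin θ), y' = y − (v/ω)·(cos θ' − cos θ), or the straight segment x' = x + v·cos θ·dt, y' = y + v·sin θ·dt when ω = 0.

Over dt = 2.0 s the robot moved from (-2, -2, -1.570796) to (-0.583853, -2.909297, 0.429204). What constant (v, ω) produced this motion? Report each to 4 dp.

v = 1.0000, ω = 1.0000

Δθ = 0.429204 − -1.570796 = 2.000000
ω = Δθ/dt = 2.000000/2.0 = 1.0000
R = Δx/(sin θ' − sin θ) = 1.0000
v = R·ω = 1.0000·1.0000 = 1.0000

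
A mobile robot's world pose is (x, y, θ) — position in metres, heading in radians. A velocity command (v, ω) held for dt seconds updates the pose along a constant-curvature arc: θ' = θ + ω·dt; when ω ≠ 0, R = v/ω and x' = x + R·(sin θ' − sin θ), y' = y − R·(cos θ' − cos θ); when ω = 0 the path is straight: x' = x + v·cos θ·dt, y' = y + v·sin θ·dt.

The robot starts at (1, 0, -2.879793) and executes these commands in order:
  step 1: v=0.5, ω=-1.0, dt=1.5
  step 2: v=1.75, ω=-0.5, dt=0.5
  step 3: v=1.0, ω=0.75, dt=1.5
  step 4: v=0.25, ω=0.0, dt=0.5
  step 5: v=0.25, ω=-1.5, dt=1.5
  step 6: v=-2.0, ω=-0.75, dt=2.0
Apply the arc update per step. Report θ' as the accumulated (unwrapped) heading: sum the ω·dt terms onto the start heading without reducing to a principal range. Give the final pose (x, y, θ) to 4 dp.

(-4.3251, 3.4532, -7.2548)

step 1: θ'=-4.3798 (R=-0.5000) → pose (0.3980, 0.3197, -4.3798)
step 2: θ'=-4.6298 (R=-3.5000) → pose (0.2181, 1.1737, -4.6298)
step 3: θ'=-3.5048 (R=1.3333) → pose (-0.6370, 2.3100, -3.5048)
step 4: θ'=-3.5048 (straight) → pose (-0.7538, 2.3545, -3.5048)
step 5: θ'=-5.7548 (R=-0.1667) → pose (-0.7786, 2.6542, -5.7548)
step 6: θ'=-7.2548 (R=2.6667) → pose (-4.3251, 3.4532, -7.2548)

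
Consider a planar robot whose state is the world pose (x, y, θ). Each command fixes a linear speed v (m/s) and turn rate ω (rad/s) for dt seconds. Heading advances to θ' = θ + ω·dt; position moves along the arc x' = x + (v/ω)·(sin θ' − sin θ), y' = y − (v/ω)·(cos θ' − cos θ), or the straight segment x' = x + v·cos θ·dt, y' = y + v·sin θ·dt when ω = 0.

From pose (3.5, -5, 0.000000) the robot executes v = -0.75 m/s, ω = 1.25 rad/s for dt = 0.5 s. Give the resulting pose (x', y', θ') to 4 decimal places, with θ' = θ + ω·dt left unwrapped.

(3.1489, -5.1134, 0.6250)

θ' = 0.0000 + 1.25·0.5 = 0.6250
R = v/ω = -0.75/1.25 = -0.6000
x' = 3.5 + -0.6000·(sin 0.6250 − sin 0.0000) = 3.1489
y' = -5 − -0.6000·(cos 0.6250 − cos 0.0000) = -5.1134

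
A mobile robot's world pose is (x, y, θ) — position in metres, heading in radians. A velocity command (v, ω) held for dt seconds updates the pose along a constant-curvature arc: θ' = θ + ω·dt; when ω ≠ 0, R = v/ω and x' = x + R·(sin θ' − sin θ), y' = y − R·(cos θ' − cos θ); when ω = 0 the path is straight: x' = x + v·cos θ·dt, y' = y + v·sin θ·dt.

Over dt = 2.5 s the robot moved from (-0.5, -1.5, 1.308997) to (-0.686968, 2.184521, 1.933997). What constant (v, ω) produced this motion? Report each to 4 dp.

v = 1.5000, ω = 0.2500

Δθ = 1.933997 − 1.308997 = 0.625000
ω = Δθ/dt = 0.625000/2.5 = 0.2500
R = −Δy/(cos θ' − cos θ) = 6.0000
v = R·ω = 6.0000·0.2500 = 1.5000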